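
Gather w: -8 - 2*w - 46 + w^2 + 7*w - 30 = w^2 + 5*w - 84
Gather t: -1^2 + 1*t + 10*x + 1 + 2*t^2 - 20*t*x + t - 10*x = 2*t^2 + t*(2 - 20*x)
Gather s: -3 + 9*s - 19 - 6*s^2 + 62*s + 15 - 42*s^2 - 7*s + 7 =-48*s^2 + 64*s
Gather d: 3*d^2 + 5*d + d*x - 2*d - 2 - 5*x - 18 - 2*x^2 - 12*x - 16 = 3*d^2 + d*(x + 3) - 2*x^2 - 17*x - 36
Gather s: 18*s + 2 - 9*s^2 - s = -9*s^2 + 17*s + 2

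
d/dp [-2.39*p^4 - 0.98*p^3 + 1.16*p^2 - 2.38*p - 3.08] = -9.56*p^3 - 2.94*p^2 + 2.32*p - 2.38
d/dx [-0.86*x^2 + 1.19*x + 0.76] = 1.19 - 1.72*x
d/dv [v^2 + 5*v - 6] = 2*v + 5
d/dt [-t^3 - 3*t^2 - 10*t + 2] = -3*t^2 - 6*t - 10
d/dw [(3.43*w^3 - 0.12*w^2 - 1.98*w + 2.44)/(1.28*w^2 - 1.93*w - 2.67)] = (4.3904*w^4 - 13.2398*w^3 - 24.7083*w^2 - 5.6056*w + 9.9958)/(1.6384*w^4 - 4.9408*w^3 - 3.1103*w^2 + 10.3062*w + 7.1289)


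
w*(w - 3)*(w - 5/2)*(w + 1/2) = w^4 - 5*w^3 + 19*w^2/4 + 15*w/4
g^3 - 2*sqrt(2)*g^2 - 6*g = g*(g - 3*sqrt(2))*(g + sqrt(2))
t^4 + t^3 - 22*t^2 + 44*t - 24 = (t - 2)^2*(t - 1)*(t + 6)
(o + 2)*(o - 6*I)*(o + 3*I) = o^3 + 2*o^2 - 3*I*o^2 + 18*o - 6*I*o + 36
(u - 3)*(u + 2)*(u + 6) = u^3 + 5*u^2 - 12*u - 36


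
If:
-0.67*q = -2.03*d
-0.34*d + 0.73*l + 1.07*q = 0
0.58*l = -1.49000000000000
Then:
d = 0.65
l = -2.57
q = 1.96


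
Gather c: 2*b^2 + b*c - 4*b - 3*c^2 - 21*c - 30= 2*b^2 - 4*b - 3*c^2 + c*(b - 21) - 30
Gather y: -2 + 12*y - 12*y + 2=0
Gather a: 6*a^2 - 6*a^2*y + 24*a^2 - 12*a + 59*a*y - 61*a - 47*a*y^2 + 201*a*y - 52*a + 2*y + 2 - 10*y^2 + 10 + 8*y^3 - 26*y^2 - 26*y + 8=a^2*(30 - 6*y) + a*(-47*y^2 + 260*y - 125) + 8*y^3 - 36*y^2 - 24*y + 20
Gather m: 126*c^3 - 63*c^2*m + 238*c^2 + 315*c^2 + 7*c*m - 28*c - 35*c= 126*c^3 + 553*c^2 - 63*c + m*(-63*c^2 + 7*c)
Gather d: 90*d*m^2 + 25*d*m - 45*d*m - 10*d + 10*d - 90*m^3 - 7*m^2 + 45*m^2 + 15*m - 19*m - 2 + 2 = d*(90*m^2 - 20*m) - 90*m^3 + 38*m^2 - 4*m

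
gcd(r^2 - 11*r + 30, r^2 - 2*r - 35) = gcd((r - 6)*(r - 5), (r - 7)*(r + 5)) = 1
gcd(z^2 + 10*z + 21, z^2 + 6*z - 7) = z + 7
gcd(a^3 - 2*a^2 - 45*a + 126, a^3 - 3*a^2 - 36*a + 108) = a^2 - 9*a + 18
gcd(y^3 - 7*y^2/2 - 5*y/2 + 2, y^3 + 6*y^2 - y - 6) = y + 1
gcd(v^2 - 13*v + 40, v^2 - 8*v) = v - 8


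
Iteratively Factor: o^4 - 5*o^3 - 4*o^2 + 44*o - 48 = (o - 2)*(o^3 - 3*o^2 - 10*o + 24) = (o - 2)^2*(o^2 - o - 12) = (o - 2)^2*(o + 3)*(o - 4)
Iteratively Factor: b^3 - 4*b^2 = (b - 4)*(b^2) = b*(b - 4)*(b)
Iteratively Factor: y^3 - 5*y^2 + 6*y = (y - 2)*(y^2 - 3*y) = y*(y - 2)*(y - 3)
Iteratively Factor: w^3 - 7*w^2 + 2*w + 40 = (w + 2)*(w^2 - 9*w + 20) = (w - 4)*(w + 2)*(w - 5)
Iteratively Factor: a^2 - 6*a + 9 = (a - 3)*(a - 3)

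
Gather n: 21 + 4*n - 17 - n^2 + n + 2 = -n^2 + 5*n + 6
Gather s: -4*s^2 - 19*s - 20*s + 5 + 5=-4*s^2 - 39*s + 10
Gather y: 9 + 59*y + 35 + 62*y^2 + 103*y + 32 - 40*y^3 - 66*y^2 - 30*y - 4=-40*y^3 - 4*y^2 + 132*y + 72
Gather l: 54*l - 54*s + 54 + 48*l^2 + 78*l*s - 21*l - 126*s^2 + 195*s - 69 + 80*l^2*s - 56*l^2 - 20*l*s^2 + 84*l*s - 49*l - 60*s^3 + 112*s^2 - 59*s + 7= l^2*(80*s - 8) + l*(-20*s^2 + 162*s - 16) - 60*s^3 - 14*s^2 + 82*s - 8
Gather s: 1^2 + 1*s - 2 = s - 1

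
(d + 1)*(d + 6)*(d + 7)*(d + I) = d^4 + 14*d^3 + I*d^3 + 55*d^2 + 14*I*d^2 + 42*d + 55*I*d + 42*I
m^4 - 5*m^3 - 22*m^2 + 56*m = m*(m - 7)*(m - 2)*(m + 4)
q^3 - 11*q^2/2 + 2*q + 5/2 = (q - 5)*(q - 1)*(q + 1/2)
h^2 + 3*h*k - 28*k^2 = (h - 4*k)*(h + 7*k)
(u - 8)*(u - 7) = u^2 - 15*u + 56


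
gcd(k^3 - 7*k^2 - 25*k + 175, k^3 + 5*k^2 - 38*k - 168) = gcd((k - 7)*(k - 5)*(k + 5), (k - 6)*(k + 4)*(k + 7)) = 1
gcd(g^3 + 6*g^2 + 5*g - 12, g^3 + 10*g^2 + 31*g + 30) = g + 3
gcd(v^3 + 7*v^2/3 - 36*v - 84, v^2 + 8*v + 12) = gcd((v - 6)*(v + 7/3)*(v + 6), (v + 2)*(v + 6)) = v + 6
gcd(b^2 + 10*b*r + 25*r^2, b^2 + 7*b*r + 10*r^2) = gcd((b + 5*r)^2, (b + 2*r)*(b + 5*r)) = b + 5*r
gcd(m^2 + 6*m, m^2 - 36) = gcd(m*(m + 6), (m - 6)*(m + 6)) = m + 6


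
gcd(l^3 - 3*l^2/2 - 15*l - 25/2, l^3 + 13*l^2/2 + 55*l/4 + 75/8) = l + 5/2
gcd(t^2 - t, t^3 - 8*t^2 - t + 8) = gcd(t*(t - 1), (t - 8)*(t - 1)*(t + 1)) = t - 1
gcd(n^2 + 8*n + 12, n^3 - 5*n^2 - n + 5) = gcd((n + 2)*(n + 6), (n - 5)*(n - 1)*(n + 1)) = 1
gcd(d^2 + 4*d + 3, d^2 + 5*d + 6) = d + 3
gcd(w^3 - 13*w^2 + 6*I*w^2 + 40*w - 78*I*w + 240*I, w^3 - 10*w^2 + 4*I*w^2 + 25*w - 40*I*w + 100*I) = w - 5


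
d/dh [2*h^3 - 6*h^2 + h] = 6*h^2 - 12*h + 1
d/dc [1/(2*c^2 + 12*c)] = (-c - 3)/(c^2*(c + 6)^2)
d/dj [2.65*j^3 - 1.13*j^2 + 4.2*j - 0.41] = 7.95*j^2 - 2.26*j + 4.2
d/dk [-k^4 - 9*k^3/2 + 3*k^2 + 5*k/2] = -4*k^3 - 27*k^2/2 + 6*k + 5/2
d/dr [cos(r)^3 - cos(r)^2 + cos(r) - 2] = (-3*cos(r)^2 + 2*cos(r) - 1)*sin(r)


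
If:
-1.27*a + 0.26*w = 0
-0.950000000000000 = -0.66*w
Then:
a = 0.29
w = 1.44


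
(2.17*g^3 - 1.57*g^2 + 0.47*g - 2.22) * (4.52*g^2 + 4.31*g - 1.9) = 9.8084*g^5 + 2.2563*g^4 - 8.7653*g^3 - 5.0257*g^2 - 10.4612*g + 4.218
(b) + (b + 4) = 2*b + 4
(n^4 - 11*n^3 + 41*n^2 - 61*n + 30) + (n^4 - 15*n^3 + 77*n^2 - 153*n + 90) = 2*n^4 - 26*n^3 + 118*n^2 - 214*n + 120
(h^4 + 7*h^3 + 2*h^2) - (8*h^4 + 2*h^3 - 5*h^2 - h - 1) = -7*h^4 + 5*h^3 + 7*h^2 + h + 1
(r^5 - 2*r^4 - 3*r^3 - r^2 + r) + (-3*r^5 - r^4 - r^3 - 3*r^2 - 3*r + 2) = -2*r^5 - 3*r^4 - 4*r^3 - 4*r^2 - 2*r + 2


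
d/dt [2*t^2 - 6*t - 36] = 4*t - 6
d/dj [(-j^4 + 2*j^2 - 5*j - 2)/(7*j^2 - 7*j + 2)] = (-14*j^5 + 21*j^4 - 8*j^3 + 21*j^2 + 36*j - 24)/(49*j^4 - 98*j^3 + 77*j^2 - 28*j + 4)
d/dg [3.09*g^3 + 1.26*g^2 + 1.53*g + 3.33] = 9.27*g^2 + 2.52*g + 1.53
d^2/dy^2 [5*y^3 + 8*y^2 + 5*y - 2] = 30*y + 16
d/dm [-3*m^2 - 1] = -6*m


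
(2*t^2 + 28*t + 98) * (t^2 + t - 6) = 2*t^4 + 30*t^3 + 114*t^2 - 70*t - 588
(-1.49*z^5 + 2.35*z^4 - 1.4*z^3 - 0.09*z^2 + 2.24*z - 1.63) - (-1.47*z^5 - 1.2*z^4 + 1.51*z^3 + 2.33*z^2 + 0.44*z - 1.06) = -0.02*z^5 + 3.55*z^4 - 2.91*z^3 - 2.42*z^2 + 1.8*z - 0.57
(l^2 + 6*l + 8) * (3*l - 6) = 3*l^3 + 12*l^2 - 12*l - 48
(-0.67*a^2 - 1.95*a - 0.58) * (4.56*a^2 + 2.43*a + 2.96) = -3.0552*a^4 - 10.5201*a^3 - 9.3665*a^2 - 7.1814*a - 1.7168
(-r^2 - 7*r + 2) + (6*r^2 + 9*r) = 5*r^2 + 2*r + 2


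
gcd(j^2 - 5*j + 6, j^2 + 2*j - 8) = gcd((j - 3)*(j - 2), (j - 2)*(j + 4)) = j - 2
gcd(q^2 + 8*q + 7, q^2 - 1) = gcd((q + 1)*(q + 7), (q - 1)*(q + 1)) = q + 1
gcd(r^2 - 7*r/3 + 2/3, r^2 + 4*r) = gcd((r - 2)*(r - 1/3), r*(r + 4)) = 1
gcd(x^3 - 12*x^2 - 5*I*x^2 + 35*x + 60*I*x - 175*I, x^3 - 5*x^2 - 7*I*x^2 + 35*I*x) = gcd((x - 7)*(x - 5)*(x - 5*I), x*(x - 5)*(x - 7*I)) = x - 5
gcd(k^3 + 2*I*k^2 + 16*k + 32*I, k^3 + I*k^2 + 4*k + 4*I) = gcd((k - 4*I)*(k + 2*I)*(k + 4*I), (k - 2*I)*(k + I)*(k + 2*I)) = k + 2*I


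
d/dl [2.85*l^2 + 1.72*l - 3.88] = 5.7*l + 1.72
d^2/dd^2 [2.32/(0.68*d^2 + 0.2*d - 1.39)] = (-2.145536*d^2 - 0.63104*d + 2.32*(1.36*d + 0.2)*(2.72*d + 0.4) + 4.385728)/(0.68*d^2 + 0.2*d - 1.39)^3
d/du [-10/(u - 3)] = 10/(u - 3)^2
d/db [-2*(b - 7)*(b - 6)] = 26 - 4*b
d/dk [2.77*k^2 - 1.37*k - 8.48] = 5.54*k - 1.37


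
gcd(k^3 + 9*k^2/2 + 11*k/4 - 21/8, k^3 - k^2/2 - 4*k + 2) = k - 1/2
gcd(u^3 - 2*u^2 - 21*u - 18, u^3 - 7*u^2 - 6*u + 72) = u^2 - 3*u - 18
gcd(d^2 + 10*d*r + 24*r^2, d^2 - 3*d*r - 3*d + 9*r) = 1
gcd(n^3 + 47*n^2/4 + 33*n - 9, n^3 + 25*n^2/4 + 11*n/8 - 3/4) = n^2 + 23*n/4 - 3/2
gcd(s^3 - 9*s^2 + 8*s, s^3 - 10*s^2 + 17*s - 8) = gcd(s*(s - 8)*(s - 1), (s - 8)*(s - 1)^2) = s^2 - 9*s + 8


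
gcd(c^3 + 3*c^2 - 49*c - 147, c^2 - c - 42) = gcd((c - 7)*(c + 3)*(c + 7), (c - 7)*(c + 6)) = c - 7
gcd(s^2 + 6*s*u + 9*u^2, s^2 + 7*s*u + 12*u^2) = s + 3*u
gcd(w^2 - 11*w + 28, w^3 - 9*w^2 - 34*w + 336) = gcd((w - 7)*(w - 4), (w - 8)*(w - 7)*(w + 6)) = w - 7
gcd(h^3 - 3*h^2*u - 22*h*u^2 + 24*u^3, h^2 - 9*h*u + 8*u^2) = -h + u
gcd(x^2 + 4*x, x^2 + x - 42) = 1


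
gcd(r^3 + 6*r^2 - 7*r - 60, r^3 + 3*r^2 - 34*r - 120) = r^2 + 9*r + 20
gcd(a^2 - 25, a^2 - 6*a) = 1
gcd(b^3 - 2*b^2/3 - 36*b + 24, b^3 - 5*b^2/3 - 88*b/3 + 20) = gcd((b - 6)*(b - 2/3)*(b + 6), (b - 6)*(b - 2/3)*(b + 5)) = b^2 - 20*b/3 + 4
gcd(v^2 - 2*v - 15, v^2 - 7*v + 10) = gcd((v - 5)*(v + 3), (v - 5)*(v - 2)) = v - 5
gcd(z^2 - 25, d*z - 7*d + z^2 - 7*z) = 1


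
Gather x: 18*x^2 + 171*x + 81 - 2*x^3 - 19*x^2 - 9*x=-2*x^3 - x^2 + 162*x + 81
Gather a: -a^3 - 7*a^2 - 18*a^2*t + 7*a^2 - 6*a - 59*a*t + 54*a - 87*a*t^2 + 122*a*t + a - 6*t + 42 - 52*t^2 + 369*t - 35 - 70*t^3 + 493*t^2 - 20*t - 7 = -a^3 - 18*a^2*t + a*(-87*t^2 + 63*t + 49) - 70*t^3 + 441*t^2 + 343*t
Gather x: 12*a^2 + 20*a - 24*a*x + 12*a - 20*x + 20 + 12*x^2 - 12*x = 12*a^2 + 32*a + 12*x^2 + x*(-24*a - 32) + 20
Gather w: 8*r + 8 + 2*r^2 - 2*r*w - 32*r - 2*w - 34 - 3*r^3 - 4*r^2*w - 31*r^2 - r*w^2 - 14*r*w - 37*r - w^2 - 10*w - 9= -3*r^3 - 29*r^2 - 61*r + w^2*(-r - 1) + w*(-4*r^2 - 16*r - 12) - 35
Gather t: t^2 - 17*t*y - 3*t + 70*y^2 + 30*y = t^2 + t*(-17*y - 3) + 70*y^2 + 30*y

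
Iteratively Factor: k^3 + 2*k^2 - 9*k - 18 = (k - 3)*(k^2 + 5*k + 6) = (k - 3)*(k + 3)*(k + 2)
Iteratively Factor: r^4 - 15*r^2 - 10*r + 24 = (r + 3)*(r^3 - 3*r^2 - 6*r + 8) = (r + 2)*(r + 3)*(r^2 - 5*r + 4) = (r - 4)*(r + 2)*(r + 3)*(r - 1)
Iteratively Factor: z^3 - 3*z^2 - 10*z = (z)*(z^2 - 3*z - 10) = z*(z - 5)*(z + 2)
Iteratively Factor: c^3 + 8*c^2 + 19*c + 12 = (c + 4)*(c^2 + 4*c + 3) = (c + 1)*(c + 4)*(c + 3)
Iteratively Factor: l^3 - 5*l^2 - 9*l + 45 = (l + 3)*(l^2 - 8*l + 15) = (l - 5)*(l + 3)*(l - 3)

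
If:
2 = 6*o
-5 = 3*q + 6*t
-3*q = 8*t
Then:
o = 1/3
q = -20/3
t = 5/2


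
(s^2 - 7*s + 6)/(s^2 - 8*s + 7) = (s - 6)/(s - 7)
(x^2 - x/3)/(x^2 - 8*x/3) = (3*x - 1)/(3*x - 8)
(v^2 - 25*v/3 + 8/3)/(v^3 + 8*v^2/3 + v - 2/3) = (v - 8)/(v^2 + 3*v + 2)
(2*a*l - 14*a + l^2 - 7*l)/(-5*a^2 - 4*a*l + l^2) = (-2*a*l + 14*a - l^2 + 7*l)/(5*a^2 + 4*a*l - l^2)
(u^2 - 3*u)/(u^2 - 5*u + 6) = u/(u - 2)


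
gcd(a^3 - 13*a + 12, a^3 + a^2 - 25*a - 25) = 1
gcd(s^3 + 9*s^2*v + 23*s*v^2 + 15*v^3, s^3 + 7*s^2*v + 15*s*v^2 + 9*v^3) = s^2 + 4*s*v + 3*v^2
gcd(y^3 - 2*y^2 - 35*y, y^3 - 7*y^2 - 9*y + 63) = y - 7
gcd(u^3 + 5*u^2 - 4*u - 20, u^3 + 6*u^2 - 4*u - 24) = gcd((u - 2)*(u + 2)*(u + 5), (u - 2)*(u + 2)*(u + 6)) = u^2 - 4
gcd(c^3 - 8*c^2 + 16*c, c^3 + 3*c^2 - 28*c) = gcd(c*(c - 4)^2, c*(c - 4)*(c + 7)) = c^2 - 4*c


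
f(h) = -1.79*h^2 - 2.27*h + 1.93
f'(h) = -3.58*h - 2.27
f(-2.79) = -5.67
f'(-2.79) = 7.72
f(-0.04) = 2.02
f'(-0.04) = -2.13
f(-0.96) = 2.46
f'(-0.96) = 1.17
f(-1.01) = 2.40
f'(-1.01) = 1.35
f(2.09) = -10.63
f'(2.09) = -9.75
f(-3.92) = -16.68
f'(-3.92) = 11.76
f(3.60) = -29.44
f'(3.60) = -15.16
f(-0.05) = 2.04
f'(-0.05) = -2.09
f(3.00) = -20.99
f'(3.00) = -13.01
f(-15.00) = -366.77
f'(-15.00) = 51.43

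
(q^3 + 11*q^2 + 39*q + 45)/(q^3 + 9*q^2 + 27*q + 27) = (q + 5)/(q + 3)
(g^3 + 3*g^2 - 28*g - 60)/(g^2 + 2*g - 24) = (g^2 - 3*g - 10)/(g - 4)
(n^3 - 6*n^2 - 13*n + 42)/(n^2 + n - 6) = n - 7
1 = 1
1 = 1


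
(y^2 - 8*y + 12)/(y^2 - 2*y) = (y - 6)/y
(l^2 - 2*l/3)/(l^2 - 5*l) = (l - 2/3)/(l - 5)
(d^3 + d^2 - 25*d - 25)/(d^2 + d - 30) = (d^2 + 6*d + 5)/(d + 6)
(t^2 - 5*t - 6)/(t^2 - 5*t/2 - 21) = 2*(t + 1)/(2*t + 7)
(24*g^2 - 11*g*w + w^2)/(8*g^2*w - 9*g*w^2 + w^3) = (-3*g + w)/(w*(-g + w))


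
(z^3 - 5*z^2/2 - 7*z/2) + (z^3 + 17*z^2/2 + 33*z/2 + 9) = 2*z^3 + 6*z^2 + 13*z + 9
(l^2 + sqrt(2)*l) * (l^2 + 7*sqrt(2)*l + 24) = l^4 + 8*sqrt(2)*l^3 + 38*l^2 + 24*sqrt(2)*l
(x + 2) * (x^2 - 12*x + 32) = x^3 - 10*x^2 + 8*x + 64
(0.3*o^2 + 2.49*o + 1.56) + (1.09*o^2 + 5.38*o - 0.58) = 1.39*o^2 + 7.87*o + 0.98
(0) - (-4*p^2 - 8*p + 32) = 4*p^2 + 8*p - 32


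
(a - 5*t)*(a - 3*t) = a^2 - 8*a*t + 15*t^2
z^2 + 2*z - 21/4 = (z - 3/2)*(z + 7/2)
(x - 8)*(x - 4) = x^2 - 12*x + 32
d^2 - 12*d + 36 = (d - 6)^2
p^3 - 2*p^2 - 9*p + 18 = (p - 3)*(p - 2)*(p + 3)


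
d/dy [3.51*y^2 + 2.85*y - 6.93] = 7.02*y + 2.85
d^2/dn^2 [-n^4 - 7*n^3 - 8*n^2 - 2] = -12*n^2 - 42*n - 16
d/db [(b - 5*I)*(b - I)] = 2*b - 6*I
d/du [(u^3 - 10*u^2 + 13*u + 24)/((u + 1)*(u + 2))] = (u^2 + 4*u - 46)/(u^2 + 4*u + 4)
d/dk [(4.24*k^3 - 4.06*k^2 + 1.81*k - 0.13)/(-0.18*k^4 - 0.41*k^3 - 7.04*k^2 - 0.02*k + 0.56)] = (0.7632*k^6 - 1.4616*k^5 - 30.5368*k^4 + 1.221*k^3 + 19.7869*k^2 - 6.3776*k + 1.011)/(0.0324*k^8 + 0.1476*k^7 + 2.7025*k^6 + 5.78*k^5 + 49.3764*k^4 - 0.1776*k^3 - 7.8844*k^2 - 0.0224*k + 0.3136)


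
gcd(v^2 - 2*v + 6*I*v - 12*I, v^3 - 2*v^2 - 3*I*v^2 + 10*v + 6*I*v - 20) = v - 2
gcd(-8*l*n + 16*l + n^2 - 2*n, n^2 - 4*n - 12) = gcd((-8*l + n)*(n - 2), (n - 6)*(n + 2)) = 1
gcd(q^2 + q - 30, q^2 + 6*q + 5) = 1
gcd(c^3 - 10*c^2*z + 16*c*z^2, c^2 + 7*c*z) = c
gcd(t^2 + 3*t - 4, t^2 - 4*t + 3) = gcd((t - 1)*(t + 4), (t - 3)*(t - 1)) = t - 1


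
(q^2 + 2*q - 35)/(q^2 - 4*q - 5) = (q + 7)/(q + 1)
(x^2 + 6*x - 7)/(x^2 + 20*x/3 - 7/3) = 3*(x - 1)/(3*x - 1)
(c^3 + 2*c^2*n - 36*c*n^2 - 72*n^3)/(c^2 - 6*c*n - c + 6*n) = (c^2 + 8*c*n + 12*n^2)/(c - 1)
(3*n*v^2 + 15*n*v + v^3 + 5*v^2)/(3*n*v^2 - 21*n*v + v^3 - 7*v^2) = (v + 5)/(v - 7)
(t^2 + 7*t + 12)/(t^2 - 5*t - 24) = (t + 4)/(t - 8)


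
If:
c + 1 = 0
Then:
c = -1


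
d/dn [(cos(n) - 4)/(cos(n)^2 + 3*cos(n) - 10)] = (cos(n)^2 - 8*cos(n) - 2)*sin(n)/(cos(n)^2 + 3*cos(n) - 10)^2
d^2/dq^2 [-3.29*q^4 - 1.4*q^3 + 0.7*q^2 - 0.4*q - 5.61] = -39.48*q^2 - 8.4*q + 1.4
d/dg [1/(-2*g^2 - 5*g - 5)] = (4*g + 5)/(2*g^2 + 5*g + 5)^2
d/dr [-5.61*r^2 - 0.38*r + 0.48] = -11.22*r - 0.38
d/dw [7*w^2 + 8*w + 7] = 14*w + 8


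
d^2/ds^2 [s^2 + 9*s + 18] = 2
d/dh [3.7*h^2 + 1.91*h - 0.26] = 7.4*h + 1.91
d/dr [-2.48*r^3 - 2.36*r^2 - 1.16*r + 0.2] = -7.44*r^2 - 4.72*r - 1.16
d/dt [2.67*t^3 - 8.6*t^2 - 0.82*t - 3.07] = 8.01*t^2 - 17.2*t - 0.82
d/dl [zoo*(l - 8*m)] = zoo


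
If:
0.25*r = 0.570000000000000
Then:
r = 2.28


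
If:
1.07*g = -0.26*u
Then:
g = -0.242990654205607*u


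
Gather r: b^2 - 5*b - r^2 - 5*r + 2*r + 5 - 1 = b^2 - 5*b - r^2 - 3*r + 4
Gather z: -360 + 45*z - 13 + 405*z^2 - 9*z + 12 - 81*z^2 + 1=324*z^2 + 36*z - 360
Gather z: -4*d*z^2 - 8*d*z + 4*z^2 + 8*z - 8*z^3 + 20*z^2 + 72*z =-8*z^3 + z^2*(24 - 4*d) + z*(80 - 8*d)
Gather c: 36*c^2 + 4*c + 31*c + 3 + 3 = 36*c^2 + 35*c + 6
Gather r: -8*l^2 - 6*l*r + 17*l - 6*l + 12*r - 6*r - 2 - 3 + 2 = -8*l^2 + 11*l + r*(6 - 6*l) - 3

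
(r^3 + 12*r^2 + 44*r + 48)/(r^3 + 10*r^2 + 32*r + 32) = (r + 6)/(r + 4)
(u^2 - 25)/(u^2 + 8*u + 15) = (u - 5)/(u + 3)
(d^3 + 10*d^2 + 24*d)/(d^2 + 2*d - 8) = d*(d + 6)/(d - 2)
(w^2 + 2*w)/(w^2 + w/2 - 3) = 2*w/(2*w - 3)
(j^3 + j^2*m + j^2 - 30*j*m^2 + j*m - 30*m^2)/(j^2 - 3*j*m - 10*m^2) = (j^2 + 6*j*m + j + 6*m)/(j + 2*m)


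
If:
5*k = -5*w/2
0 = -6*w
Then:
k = 0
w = 0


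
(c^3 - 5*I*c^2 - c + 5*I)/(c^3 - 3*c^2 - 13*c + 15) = (c^2 + c*(1 - 5*I) - 5*I)/(c^2 - 2*c - 15)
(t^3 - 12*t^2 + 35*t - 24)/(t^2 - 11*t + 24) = t - 1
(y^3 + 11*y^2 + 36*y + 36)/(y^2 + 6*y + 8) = (y^2 + 9*y + 18)/(y + 4)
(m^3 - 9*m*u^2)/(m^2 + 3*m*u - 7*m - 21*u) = m*(m - 3*u)/(m - 7)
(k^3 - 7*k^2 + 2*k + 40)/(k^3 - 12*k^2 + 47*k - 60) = (k + 2)/(k - 3)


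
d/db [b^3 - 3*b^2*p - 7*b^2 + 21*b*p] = 3*b^2 - 6*b*p - 14*b + 21*p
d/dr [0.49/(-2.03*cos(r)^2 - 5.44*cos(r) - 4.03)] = -(1.9894*cos(r) + 2.6656)*sin(r)/(2.03*cos(r)^2 + 5.44*cos(r) + 4.03)^2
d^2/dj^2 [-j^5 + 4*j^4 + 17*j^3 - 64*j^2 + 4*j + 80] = -20*j^3 + 48*j^2 + 102*j - 128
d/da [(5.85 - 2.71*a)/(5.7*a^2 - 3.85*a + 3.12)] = (15.447*a^2 - 66.69*a + 14.0673)/(32.49*a^4 - 43.89*a^3 + 50.3905*a^2 - 24.024*a + 9.7344)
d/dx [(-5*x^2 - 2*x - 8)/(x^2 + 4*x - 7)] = 2*(-9*x^2 + 43*x + 23)/(x^4 + 8*x^3 + 2*x^2 - 56*x + 49)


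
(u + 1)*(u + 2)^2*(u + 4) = u^4 + 9*u^3 + 28*u^2 + 36*u + 16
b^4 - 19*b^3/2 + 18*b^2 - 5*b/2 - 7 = (b - 7)*(b - 2)*(b - 1)*(b + 1/2)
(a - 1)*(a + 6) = a^2 + 5*a - 6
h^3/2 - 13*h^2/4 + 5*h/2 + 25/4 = (h/2 + 1/2)*(h - 5)*(h - 5/2)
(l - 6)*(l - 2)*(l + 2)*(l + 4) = l^4 - 2*l^3 - 28*l^2 + 8*l + 96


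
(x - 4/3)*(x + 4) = x^2 + 8*x/3 - 16/3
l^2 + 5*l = l*(l + 5)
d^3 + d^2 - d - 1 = (d - 1)*(d + 1)^2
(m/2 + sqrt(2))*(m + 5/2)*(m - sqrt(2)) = m^3/2 + sqrt(2)*m^2/2 + 5*m^2/4 - 2*m + 5*sqrt(2)*m/4 - 5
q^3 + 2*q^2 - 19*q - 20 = (q - 4)*(q + 1)*(q + 5)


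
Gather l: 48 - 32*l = 48 - 32*l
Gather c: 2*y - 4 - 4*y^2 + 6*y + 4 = -4*y^2 + 8*y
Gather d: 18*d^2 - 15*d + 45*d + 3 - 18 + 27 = 18*d^2 + 30*d + 12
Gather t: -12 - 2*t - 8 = -2*t - 20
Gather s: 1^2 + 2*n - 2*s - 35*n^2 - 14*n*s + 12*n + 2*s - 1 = -35*n^2 - 14*n*s + 14*n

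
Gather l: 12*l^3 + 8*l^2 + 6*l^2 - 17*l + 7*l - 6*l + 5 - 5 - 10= 12*l^3 + 14*l^2 - 16*l - 10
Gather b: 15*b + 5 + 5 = 15*b + 10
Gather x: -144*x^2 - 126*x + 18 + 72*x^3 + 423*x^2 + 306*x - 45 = 72*x^3 + 279*x^2 + 180*x - 27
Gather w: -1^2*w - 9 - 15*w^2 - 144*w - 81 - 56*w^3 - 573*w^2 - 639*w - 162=-56*w^3 - 588*w^2 - 784*w - 252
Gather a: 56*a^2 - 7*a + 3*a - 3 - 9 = 56*a^2 - 4*a - 12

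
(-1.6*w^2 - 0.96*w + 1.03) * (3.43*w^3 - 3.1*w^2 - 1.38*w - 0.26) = -5.488*w^5 + 1.6672*w^4 + 8.7169*w^3 - 1.4522*w^2 - 1.1718*w - 0.2678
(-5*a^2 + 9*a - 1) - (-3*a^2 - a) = -2*a^2 + 10*a - 1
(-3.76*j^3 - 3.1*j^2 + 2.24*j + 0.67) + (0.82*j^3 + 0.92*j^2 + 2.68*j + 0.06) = -2.94*j^3 - 2.18*j^2 + 4.92*j + 0.73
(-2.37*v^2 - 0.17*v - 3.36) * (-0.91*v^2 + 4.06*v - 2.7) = 2.1567*v^4 - 9.4675*v^3 + 8.7664*v^2 - 13.1826*v + 9.072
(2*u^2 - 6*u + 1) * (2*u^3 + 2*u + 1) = 4*u^5 - 12*u^4 + 6*u^3 - 10*u^2 - 4*u + 1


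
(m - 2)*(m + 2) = m^2 - 4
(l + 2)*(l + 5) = l^2 + 7*l + 10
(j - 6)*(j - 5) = j^2 - 11*j + 30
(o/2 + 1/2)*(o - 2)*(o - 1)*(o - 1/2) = o^4/2 - 5*o^3/4 + 5*o/4 - 1/2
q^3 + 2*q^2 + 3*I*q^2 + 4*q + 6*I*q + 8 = (q + 2)*(q - I)*(q + 4*I)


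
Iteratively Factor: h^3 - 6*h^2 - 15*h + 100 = (h + 4)*(h^2 - 10*h + 25) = (h - 5)*(h + 4)*(h - 5)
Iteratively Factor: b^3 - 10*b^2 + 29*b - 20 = (b - 4)*(b^2 - 6*b + 5) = (b - 5)*(b - 4)*(b - 1)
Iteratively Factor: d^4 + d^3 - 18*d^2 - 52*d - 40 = (d + 2)*(d^3 - d^2 - 16*d - 20) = (d - 5)*(d + 2)*(d^2 + 4*d + 4) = (d - 5)*(d + 2)^2*(d + 2)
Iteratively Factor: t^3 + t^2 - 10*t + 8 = (t + 4)*(t^2 - 3*t + 2) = (t - 1)*(t + 4)*(t - 2)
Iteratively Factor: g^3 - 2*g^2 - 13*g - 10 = (g + 1)*(g^2 - 3*g - 10) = (g - 5)*(g + 1)*(g + 2)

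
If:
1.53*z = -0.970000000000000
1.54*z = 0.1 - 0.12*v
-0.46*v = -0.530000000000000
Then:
No Solution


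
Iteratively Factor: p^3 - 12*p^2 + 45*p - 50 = (p - 5)*(p^2 - 7*p + 10) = (p - 5)*(p - 2)*(p - 5)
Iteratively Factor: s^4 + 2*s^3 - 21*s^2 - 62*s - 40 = (s + 1)*(s^3 + s^2 - 22*s - 40) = (s + 1)*(s + 2)*(s^2 - s - 20) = (s + 1)*(s + 2)*(s + 4)*(s - 5)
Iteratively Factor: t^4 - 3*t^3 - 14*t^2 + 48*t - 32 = (t - 1)*(t^3 - 2*t^2 - 16*t + 32) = (t - 4)*(t - 1)*(t^2 + 2*t - 8) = (t - 4)*(t - 1)*(t + 4)*(t - 2)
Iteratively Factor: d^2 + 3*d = (d)*(d + 3)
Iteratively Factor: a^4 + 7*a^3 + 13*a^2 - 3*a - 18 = (a + 3)*(a^3 + 4*a^2 + a - 6) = (a + 2)*(a + 3)*(a^2 + 2*a - 3) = (a - 1)*(a + 2)*(a + 3)*(a + 3)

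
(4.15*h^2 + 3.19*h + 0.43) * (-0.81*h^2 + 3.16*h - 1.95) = -3.3615*h^4 + 10.5301*h^3 + 1.6396*h^2 - 4.8617*h - 0.8385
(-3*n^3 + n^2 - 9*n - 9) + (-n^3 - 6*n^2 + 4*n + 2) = -4*n^3 - 5*n^2 - 5*n - 7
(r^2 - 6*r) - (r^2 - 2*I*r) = -6*r + 2*I*r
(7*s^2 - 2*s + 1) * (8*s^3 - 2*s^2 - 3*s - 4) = 56*s^5 - 30*s^4 - 9*s^3 - 24*s^2 + 5*s - 4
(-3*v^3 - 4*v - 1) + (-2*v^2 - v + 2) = -3*v^3 - 2*v^2 - 5*v + 1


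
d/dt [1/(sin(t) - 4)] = -cos(t)/(sin(t) - 4)^2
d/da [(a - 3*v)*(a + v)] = 2*a - 2*v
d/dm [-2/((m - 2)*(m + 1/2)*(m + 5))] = 4*(6*m^2 + 14*m - 17)/(4*m^6 + 28*m^5 - 19*m^4 - 278*m^3 + 149*m^2 + 340*m + 100)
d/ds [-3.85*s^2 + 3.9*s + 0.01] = 3.9 - 7.7*s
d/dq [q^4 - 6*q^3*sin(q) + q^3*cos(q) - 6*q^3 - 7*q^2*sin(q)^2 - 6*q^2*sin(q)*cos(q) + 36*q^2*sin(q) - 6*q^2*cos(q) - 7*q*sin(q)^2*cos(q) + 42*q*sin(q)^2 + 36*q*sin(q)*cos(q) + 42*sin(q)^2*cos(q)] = -q^3*sin(q) - 6*q^3*cos(q) + 4*q^3 - 12*q^2*sin(q) - 7*q^2*sin(2*q) + 39*q^2*cos(q) - 6*q^2*cos(2*q) - 18*q^2 + 295*q*sin(q)/4 + 36*q*sin(2*q) - 21*q*sin(3*q)/4 - 12*q*cos(q) + 43*q*cos(2*q) - 7*q - 21*sin(q)/2 + 18*sin(2*q) + 63*sin(3*q)/2 - 7*cos(q)/4 - 21*cos(2*q) + 7*cos(3*q)/4 + 21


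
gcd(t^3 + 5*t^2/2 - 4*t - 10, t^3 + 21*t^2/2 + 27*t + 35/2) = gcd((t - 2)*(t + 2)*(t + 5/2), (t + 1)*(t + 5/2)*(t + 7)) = t + 5/2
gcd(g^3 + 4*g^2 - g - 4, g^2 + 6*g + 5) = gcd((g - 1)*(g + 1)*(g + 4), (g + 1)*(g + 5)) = g + 1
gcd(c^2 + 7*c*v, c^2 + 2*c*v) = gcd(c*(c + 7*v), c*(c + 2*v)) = c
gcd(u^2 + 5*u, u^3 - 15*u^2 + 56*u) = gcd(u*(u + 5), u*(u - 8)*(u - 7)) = u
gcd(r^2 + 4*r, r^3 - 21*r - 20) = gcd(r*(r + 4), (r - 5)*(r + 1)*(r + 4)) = r + 4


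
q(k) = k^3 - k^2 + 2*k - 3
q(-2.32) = -25.51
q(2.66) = 14.07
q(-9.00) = -831.00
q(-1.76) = -15.07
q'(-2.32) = 22.79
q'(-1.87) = 16.23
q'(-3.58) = 47.61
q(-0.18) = -3.40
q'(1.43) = 5.27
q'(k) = 3*k^2 - 2*k + 2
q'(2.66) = 17.91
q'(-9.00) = 263.00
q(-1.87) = -16.78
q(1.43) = 0.74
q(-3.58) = -68.86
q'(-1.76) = 14.81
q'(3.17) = 25.81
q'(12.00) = 410.00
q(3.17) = 25.15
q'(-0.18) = 2.46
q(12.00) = 1605.00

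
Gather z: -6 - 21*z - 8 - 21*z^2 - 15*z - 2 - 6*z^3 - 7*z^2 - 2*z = -6*z^3 - 28*z^2 - 38*z - 16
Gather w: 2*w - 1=2*w - 1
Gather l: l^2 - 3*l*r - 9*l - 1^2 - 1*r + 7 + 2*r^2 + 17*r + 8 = l^2 + l*(-3*r - 9) + 2*r^2 + 16*r + 14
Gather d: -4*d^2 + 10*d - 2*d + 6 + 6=-4*d^2 + 8*d + 12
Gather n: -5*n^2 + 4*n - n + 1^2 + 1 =-5*n^2 + 3*n + 2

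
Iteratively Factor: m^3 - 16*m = (m + 4)*(m^2 - 4*m) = (m - 4)*(m + 4)*(m)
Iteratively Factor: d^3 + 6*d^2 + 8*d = (d)*(d^2 + 6*d + 8) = d*(d + 4)*(d + 2)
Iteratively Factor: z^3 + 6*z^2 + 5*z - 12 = (z - 1)*(z^2 + 7*z + 12) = (z - 1)*(z + 4)*(z + 3)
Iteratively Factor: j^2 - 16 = (j - 4)*(j + 4)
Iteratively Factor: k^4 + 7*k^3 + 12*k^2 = (k + 3)*(k^3 + 4*k^2) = (k + 3)*(k + 4)*(k^2) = k*(k + 3)*(k + 4)*(k)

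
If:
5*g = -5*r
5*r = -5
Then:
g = 1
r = -1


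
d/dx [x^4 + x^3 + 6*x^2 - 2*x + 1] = 4*x^3 + 3*x^2 + 12*x - 2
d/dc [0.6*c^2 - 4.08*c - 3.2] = 1.2*c - 4.08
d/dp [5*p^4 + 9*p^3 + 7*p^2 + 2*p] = 20*p^3 + 27*p^2 + 14*p + 2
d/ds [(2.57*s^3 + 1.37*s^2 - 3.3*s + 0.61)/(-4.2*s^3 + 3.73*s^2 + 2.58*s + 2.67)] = (7.105427357601e-15*s^5 + 15.3401*s^4 - 14.4588*s^3 + 44.1153*s^2 + 2.7652*s - 10.3848)/(17.64*s^6 - 31.332*s^5 - 7.7591*s^4 - 3.1812*s^3 + 26.5746*s^2 + 13.7772*s + 7.1289)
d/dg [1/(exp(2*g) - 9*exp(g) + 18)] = (9 - 2*exp(g))*exp(g)/(exp(2*g) - 9*exp(g) + 18)^2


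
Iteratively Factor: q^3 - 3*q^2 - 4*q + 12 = (q + 2)*(q^2 - 5*q + 6) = (q - 2)*(q + 2)*(q - 3)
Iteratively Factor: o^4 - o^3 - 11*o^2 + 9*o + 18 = (o - 2)*(o^3 + o^2 - 9*o - 9) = (o - 3)*(o - 2)*(o^2 + 4*o + 3) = (o - 3)*(o - 2)*(o + 3)*(o + 1)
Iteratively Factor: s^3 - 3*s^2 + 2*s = (s)*(s^2 - 3*s + 2) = s*(s - 2)*(s - 1)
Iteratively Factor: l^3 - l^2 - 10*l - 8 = (l + 1)*(l^2 - 2*l - 8) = (l + 1)*(l + 2)*(l - 4)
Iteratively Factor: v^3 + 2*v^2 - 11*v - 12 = (v + 4)*(v^2 - 2*v - 3) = (v - 3)*(v + 4)*(v + 1)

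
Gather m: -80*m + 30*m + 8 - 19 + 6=-50*m - 5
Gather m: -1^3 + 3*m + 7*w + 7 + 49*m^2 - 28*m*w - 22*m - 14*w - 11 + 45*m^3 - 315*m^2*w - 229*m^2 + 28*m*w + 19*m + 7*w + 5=45*m^3 + m^2*(-315*w - 180)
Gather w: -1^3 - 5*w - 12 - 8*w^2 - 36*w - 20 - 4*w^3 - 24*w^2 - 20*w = -4*w^3 - 32*w^2 - 61*w - 33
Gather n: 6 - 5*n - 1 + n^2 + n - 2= n^2 - 4*n + 3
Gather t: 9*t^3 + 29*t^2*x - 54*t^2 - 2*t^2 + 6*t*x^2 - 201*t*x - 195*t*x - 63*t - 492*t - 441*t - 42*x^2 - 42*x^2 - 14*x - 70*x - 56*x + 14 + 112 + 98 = 9*t^3 + t^2*(29*x - 56) + t*(6*x^2 - 396*x - 996) - 84*x^2 - 140*x + 224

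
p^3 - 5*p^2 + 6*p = p*(p - 3)*(p - 2)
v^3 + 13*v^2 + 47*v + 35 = (v + 1)*(v + 5)*(v + 7)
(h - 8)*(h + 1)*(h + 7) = h^3 - 57*h - 56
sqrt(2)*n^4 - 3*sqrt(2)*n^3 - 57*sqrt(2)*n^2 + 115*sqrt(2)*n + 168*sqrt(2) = (n - 8)*(n - 3)*(n + 7)*(sqrt(2)*n + sqrt(2))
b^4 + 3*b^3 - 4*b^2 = b^2*(b - 1)*(b + 4)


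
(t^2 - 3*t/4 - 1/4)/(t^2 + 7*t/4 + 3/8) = 2*(t - 1)/(2*t + 3)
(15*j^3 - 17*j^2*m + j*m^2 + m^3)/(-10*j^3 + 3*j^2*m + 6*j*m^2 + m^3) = (-3*j + m)/(2*j + m)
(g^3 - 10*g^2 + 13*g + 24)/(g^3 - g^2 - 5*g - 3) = (g - 8)/(g + 1)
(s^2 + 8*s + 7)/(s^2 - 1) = (s + 7)/(s - 1)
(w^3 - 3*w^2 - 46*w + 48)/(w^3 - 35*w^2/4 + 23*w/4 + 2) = 4*(w + 6)/(4*w + 1)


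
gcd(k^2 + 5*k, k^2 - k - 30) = k + 5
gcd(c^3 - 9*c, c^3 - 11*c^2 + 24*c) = c^2 - 3*c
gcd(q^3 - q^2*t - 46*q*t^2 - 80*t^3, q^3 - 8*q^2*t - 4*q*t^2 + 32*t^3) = q^2 - 6*q*t - 16*t^2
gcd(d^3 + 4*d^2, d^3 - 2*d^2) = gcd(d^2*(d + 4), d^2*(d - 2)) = d^2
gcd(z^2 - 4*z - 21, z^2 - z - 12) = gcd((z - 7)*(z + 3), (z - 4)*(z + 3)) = z + 3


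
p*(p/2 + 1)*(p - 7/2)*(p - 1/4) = p^4/2 - 7*p^3/8 - 53*p^2/16 + 7*p/8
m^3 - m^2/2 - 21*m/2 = m*(m - 7/2)*(m + 3)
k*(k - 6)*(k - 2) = k^3 - 8*k^2 + 12*k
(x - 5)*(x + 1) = x^2 - 4*x - 5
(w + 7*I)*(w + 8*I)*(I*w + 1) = I*w^3 - 14*w^2 - 41*I*w - 56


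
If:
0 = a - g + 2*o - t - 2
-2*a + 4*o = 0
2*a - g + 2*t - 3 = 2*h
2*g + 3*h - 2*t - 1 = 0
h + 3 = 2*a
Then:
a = 11/7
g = 5/7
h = 1/7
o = 11/14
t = 3/7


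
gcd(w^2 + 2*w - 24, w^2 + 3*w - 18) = w + 6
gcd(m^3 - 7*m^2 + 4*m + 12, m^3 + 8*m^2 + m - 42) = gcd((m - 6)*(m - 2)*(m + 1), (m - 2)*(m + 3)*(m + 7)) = m - 2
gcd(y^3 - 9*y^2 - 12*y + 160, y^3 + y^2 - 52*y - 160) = y^2 - 4*y - 32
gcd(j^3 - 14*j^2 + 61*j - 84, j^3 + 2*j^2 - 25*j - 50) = 1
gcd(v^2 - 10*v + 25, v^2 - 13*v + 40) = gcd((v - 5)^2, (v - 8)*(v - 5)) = v - 5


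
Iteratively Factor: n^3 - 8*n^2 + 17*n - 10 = (n - 1)*(n^2 - 7*n + 10) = (n - 5)*(n - 1)*(n - 2)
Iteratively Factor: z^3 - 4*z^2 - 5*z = (z + 1)*(z^2 - 5*z) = (z - 5)*(z + 1)*(z)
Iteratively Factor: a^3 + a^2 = (a)*(a^2 + a) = a*(a + 1)*(a)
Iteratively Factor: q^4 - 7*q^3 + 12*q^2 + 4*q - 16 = (q - 2)*(q^3 - 5*q^2 + 2*q + 8) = (q - 4)*(q - 2)*(q^2 - q - 2) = (q - 4)*(q - 2)*(q + 1)*(q - 2)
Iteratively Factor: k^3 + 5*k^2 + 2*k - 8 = (k + 2)*(k^2 + 3*k - 4) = (k - 1)*(k + 2)*(k + 4)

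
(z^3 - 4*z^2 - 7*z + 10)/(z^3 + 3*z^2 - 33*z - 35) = (z^2 + z - 2)/(z^2 + 8*z + 7)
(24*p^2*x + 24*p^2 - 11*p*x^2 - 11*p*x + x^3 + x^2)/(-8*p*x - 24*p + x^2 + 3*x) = (-3*p*x - 3*p + x^2 + x)/(x + 3)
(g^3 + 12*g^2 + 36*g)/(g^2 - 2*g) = (g^2 + 12*g + 36)/(g - 2)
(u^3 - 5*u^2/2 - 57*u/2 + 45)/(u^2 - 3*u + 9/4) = 2*(u^2 - u - 30)/(2*u - 3)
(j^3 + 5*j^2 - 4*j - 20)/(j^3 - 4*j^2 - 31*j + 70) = (j + 2)/(j - 7)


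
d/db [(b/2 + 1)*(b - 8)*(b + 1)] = 3*b^2/2 - 5*b - 11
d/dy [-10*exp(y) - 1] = -10*exp(y)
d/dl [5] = 0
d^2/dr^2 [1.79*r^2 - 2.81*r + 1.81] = 3.58000000000000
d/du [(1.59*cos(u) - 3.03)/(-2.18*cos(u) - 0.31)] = 7.0983*sin(u)/(2.18*cos(u) + 0.31)^2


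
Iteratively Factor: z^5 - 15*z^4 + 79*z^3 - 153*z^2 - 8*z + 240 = (z - 4)*(z^4 - 11*z^3 + 35*z^2 - 13*z - 60) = (z - 5)*(z - 4)*(z^3 - 6*z^2 + 5*z + 12) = (z - 5)*(z - 4)*(z - 3)*(z^2 - 3*z - 4) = (z - 5)*(z - 4)*(z - 3)*(z + 1)*(z - 4)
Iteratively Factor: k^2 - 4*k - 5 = (k + 1)*(k - 5)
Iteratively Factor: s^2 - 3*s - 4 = (s + 1)*(s - 4)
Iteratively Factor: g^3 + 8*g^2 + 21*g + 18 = (g + 3)*(g^2 + 5*g + 6) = (g + 3)^2*(g + 2)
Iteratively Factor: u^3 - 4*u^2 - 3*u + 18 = (u - 3)*(u^2 - u - 6) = (u - 3)*(u + 2)*(u - 3)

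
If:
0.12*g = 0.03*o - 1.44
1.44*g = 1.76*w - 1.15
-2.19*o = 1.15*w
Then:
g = -10.91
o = 4.35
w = -8.28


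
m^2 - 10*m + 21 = (m - 7)*(m - 3)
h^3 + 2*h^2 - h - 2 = (h - 1)*(h + 1)*(h + 2)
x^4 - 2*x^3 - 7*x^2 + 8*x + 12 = (x - 3)*(x - 2)*(x + 1)*(x + 2)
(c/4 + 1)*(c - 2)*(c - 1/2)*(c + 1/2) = c^4/4 + c^3/2 - 33*c^2/16 - c/8 + 1/2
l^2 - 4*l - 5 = (l - 5)*(l + 1)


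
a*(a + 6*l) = a^2 + 6*a*l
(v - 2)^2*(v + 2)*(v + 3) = v^4 + v^3 - 10*v^2 - 4*v + 24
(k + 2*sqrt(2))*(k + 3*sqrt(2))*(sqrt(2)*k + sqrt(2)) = sqrt(2)*k^3 + sqrt(2)*k^2 + 10*k^2 + 10*k + 12*sqrt(2)*k + 12*sqrt(2)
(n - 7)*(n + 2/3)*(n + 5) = n^3 - 4*n^2/3 - 109*n/3 - 70/3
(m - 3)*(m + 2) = m^2 - m - 6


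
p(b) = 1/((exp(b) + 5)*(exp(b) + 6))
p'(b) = -exp(b)/((exp(b) + 5)*(exp(b) + 6)^2) - exp(b)/((exp(b) + 5)^2*(exp(b) + 6)) = (-2*exp(b) - 11)*exp(b)/(exp(4*b) + 22*exp(3*b) + 181*exp(2*b) + 660*exp(b) + 900)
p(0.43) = 0.02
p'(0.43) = -0.01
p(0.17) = 0.02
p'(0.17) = -0.01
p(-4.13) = 0.03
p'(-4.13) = -0.00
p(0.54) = 0.02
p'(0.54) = -0.01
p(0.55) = 0.02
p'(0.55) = -0.01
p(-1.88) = 0.03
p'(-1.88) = -0.00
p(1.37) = 0.01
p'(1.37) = -0.01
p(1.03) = 0.01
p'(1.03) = -0.01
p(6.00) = 0.00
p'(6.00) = 0.00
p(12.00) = 0.00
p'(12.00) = 0.00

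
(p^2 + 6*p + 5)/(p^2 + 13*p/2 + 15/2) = 2*(p + 1)/(2*p + 3)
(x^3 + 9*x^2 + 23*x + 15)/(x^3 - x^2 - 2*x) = (x^2 + 8*x + 15)/(x*(x - 2))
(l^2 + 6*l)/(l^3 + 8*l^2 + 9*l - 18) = l/(l^2 + 2*l - 3)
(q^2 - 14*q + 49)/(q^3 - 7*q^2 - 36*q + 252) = (q - 7)/(q^2 - 36)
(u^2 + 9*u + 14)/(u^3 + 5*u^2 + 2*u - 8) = (u + 7)/(u^2 + 3*u - 4)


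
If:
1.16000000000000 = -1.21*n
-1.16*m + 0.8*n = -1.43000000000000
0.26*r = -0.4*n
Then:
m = 0.57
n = -0.96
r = 1.47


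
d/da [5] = 0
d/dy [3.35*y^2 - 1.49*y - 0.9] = 6.7*y - 1.49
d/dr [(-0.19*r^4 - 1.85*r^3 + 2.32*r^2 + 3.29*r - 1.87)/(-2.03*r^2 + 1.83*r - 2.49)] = (0.7714*r^5 + 2.7124*r^4 - 4.8786*r^3 + 24.7438*r^2 - 19.1458*r - 4.77)/(4.1209*r^4 - 7.4298*r^3 + 13.4583*r^2 - 9.1134*r + 6.2001)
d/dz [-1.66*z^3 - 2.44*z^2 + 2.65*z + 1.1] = -4.98*z^2 - 4.88*z + 2.65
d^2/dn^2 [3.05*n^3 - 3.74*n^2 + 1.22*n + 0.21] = 18.3*n - 7.48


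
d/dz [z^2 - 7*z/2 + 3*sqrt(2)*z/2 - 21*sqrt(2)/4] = 2*z - 7/2 + 3*sqrt(2)/2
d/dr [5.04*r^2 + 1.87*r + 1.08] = 10.08*r + 1.87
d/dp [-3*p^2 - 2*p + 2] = -6*p - 2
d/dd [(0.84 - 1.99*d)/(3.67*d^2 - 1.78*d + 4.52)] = (7.3033*d^2 - 6.1656*d - 7.4996)/(13.4689*d^4 - 13.0652*d^3 + 36.3452*d^2 - 16.0912*d + 20.4304)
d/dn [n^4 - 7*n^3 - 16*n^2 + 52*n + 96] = 4*n^3 - 21*n^2 - 32*n + 52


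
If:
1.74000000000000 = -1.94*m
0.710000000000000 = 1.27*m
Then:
No Solution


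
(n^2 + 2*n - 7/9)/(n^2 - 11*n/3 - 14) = (n - 1/3)/(n - 6)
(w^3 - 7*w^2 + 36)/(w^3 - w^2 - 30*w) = (w^2 - w - 6)/(w*(w + 5))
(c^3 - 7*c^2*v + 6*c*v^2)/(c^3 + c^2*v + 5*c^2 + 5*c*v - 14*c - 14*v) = c*(c^2 - 7*c*v + 6*v^2)/(c^3 + c^2*v + 5*c^2 + 5*c*v - 14*c - 14*v)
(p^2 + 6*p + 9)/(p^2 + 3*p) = (p + 3)/p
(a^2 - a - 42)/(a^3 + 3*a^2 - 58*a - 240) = (a - 7)/(a^2 - 3*a - 40)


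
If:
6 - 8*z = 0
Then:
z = 3/4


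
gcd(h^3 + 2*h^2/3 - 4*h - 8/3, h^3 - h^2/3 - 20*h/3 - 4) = h^2 + 8*h/3 + 4/3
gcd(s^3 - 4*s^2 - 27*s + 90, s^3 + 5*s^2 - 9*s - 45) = s^2 + 2*s - 15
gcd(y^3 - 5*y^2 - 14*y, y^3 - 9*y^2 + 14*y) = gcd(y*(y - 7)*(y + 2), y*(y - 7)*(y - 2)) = y^2 - 7*y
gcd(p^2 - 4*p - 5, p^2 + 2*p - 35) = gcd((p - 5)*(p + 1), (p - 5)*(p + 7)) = p - 5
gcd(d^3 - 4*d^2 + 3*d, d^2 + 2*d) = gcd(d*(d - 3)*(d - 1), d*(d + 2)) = d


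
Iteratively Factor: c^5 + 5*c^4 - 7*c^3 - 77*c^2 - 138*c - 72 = (c + 1)*(c^4 + 4*c^3 - 11*c^2 - 66*c - 72) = (c + 1)*(c + 3)*(c^3 + c^2 - 14*c - 24) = (c - 4)*(c + 1)*(c + 3)*(c^2 + 5*c + 6) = (c - 4)*(c + 1)*(c + 3)^2*(c + 2)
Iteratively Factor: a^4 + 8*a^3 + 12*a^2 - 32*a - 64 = (a + 4)*(a^3 + 4*a^2 - 4*a - 16) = (a + 4)^2*(a^2 - 4) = (a + 2)*(a + 4)^2*(a - 2)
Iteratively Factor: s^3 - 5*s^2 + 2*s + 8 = (s + 1)*(s^2 - 6*s + 8) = (s - 4)*(s + 1)*(s - 2)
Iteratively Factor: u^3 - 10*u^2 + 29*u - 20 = (u - 4)*(u^2 - 6*u + 5) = (u - 5)*(u - 4)*(u - 1)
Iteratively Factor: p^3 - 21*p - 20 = (p - 5)*(p^2 + 5*p + 4) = (p - 5)*(p + 1)*(p + 4)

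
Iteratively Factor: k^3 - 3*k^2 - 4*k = (k)*(k^2 - 3*k - 4) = k*(k + 1)*(k - 4)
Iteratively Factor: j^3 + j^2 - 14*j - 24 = (j + 3)*(j^2 - 2*j - 8) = (j - 4)*(j + 3)*(j + 2)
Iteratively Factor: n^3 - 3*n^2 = (n - 3)*(n^2) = n*(n - 3)*(n)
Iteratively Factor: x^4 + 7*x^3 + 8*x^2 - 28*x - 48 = (x + 2)*(x^3 + 5*x^2 - 2*x - 24) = (x + 2)*(x + 4)*(x^2 + x - 6) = (x + 2)*(x + 3)*(x + 4)*(x - 2)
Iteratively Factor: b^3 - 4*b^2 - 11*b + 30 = (b - 5)*(b^2 + b - 6) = (b - 5)*(b - 2)*(b + 3)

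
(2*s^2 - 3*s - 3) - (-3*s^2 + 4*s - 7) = 5*s^2 - 7*s + 4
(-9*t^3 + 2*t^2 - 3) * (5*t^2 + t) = -45*t^5 + t^4 + 2*t^3 - 15*t^2 - 3*t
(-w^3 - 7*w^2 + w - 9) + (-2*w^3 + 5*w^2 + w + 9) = -3*w^3 - 2*w^2 + 2*w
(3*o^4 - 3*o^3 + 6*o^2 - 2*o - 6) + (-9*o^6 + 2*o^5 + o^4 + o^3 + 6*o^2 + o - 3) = -9*o^6 + 2*o^5 + 4*o^4 - 2*o^3 + 12*o^2 - o - 9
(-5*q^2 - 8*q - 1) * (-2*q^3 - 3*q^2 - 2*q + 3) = 10*q^5 + 31*q^4 + 36*q^3 + 4*q^2 - 22*q - 3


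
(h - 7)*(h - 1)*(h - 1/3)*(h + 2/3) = h^4 - 23*h^3/3 + 37*h^2/9 + 37*h/9 - 14/9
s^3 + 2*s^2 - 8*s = s*(s - 2)*(s + 4)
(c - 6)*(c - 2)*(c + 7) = c^3 - c^2 - 44*c + 84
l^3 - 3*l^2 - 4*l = l*(l - 4)*(l + 1)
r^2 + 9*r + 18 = (r + 3)*(r + 6)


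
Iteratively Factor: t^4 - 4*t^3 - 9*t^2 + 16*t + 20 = (t + 2)*(t^3 - 6*t^2 + 3*t + 10) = (t + 1)*(t + 2)*(t^2 - 7*t + 10) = (t - 2)*(t + 1)*(t + 2)*(t - 5)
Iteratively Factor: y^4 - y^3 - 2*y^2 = (y)*(y^3 - y^2 - 2*y) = y*(y - 2)*(y^2 + y) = y^2*(y - 2)*(y + 1)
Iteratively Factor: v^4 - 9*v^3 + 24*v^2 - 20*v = (v)*(v^3 - 9*v^2 + 24*v - 20) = v*(v - 5)*(v^2 - 4*v + 4) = v*(v - 5)*(v - 2)*(v - 2)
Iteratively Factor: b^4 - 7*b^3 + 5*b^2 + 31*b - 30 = (b + 2)*(b^3 - 9*b^2 + 23*b - 15) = (b - 1)*(b + 2)*(b^2 - 8*b + 15) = (b - 3)*(b - 1)*(b + 2)*(b - 5)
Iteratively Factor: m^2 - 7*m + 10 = (m - 2)*(m - 5)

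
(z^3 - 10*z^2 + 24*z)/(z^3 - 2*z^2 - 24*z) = (z - 4)/(z + 4)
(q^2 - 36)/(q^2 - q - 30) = (q + 6)/(q + 5)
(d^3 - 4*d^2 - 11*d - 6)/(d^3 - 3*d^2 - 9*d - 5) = (d - 6)/(d - 5)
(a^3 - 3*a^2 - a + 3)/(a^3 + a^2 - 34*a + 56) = (a^3 - 3*a^2 - a + 3)/(a^3 + a^2 - 34*a + 56)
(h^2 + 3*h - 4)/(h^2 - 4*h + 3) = (h + 4)/(h - 3)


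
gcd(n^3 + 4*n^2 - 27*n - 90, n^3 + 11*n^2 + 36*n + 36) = n^2 + 9*n + 18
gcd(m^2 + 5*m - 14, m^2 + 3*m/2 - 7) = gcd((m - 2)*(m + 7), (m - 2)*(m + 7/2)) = m - 2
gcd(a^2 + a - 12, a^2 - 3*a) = a - 3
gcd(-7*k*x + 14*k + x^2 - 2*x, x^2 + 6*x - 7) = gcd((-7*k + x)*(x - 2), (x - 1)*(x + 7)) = 1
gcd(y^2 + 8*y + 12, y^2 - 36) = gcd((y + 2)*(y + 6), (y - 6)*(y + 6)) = y + 6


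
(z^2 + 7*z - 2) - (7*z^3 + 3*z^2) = -7*z^3 - 2*z^2 + 7*z - 2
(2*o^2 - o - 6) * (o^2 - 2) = 2*o^4 - o^3 - 10*o^2 + 2*o + 12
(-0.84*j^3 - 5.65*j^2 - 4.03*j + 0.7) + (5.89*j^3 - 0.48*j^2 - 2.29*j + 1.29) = 5.05*j^3 - 6.13*j^2 - 6.32*j + 1.99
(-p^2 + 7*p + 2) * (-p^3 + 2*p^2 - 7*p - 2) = p^5 - 9*p^4 + 19*p^3 - 43*p^2 - 28*p - 4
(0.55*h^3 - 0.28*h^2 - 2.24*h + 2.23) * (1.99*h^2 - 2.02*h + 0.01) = 1.0945*h^5 - 1.6682*h^4 - 3.8865*h^3 + 8.9597*h^2 - 4.527*h + 0.0223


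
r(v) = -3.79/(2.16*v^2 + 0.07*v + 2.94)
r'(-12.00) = -0.00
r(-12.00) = -0.01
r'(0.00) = 0.03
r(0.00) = -1.29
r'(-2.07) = -0.23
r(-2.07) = -0.31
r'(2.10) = 0.22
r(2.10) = -0.30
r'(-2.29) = -0.19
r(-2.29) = -0.27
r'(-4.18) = -0.04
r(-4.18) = -0.09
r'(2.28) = 0.18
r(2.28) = -0.26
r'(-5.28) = -0.02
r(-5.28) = -0.06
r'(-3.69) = -0.06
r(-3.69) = -0.12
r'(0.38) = 0.60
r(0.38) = -1.16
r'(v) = -3.79*(-4.32*v - 0.07)/(2.16*v^2 + 0.07*v + 2.94)^2 = (16.3728*v + 0.2653)/(2.16*v^2 + 0.07*v + 2.94)^2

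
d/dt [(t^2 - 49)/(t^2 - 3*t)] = (-3*t^2 + 98*t - 147)/(t^2*(t^2 - 6*t + 9))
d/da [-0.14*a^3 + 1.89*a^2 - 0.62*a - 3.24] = -0.42*a^2 + 3.78*a - 0.62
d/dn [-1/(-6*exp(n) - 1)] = -6*exp(n)/(6*exp(n) + 1)^2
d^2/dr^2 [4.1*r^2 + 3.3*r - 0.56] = 8.20000000000000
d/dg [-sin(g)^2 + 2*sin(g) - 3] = 2*(1 - sin(g))*cos(g)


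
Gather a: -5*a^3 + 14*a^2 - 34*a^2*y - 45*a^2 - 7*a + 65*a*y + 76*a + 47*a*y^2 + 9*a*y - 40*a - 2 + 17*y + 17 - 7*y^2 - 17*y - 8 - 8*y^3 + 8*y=-5*a^3 + a^2*(-34*y - 31) + a*(47*y^2 + 74*y + 29) - 8*y^3 - 7*y^2 + 8*y + 7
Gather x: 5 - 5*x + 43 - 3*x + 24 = 72 - 8*x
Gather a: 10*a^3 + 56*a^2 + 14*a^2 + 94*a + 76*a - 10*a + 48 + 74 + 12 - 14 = 10*a^3 + 70*a^2 + 160*a + 120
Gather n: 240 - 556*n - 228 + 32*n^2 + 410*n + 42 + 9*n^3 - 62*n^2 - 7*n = 9*n^3 - 30*n^2 - 153*n + 54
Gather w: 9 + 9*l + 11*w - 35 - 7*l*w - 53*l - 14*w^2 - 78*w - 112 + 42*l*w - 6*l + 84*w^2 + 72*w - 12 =-50*l + 70*w^2 + w*(35*l + 5) - 150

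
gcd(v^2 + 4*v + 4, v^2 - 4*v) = 1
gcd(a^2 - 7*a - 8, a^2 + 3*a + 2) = a + 1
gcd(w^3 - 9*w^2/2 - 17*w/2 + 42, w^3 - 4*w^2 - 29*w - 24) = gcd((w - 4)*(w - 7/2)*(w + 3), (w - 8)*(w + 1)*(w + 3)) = w + 3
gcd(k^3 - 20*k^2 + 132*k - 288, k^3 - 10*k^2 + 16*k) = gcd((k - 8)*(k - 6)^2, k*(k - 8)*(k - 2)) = k - 8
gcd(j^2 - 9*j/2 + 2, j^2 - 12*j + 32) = j - 4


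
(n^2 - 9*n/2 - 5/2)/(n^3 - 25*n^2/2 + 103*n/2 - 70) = (2*n + 1)/(2*n^2 - 15*n + 28)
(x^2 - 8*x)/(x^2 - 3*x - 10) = x*(8 - x)/(-x^2 + 3*x + 10)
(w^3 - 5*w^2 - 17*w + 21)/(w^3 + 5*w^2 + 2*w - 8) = (w^2 - 4*w - 21)/(w^2 + 6*w + 8)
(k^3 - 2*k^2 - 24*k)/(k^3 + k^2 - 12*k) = (k - 6)/(k - 3)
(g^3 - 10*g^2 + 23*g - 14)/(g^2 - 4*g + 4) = (g^2 - 8*g + 7)/(g - 2)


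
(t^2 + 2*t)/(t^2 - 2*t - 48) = t*(t + 2)/(t^2 - 2*t - 48)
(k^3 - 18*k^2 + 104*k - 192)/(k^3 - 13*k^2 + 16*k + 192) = (k^2 - 10*k + 24)/(k^2 - 5*k - 24)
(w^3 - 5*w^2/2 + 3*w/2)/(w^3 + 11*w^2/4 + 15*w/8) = 4*(2*w^2 - 5*w + 3)/(8*w^2 + 22*w + 15)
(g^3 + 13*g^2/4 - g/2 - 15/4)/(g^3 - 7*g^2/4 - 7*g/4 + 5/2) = (g + 3)/(g - 2)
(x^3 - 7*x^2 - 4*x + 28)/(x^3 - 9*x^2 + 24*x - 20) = (x^2 - 5*x - 14)/(x^2 - 7*x + 10)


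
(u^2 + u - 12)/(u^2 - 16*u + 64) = (u^2 + u - 12)/(u^2 - 16*u + 64)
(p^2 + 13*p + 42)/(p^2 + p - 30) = (p + 7)/(p - 5)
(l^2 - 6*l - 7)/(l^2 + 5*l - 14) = (l^2 - 6*l - 7)/(l^2 + 5*l - 14)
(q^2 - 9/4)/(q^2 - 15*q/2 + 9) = (q + 3/2)/(q - 6)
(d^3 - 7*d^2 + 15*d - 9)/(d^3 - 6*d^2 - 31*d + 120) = (d^2 - 4*d + 3)/(d^2 - 3*d - 40)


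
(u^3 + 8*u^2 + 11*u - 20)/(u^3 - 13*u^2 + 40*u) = (u^3 + 8*u^2 + 11*u - 20)/(u*(u^2 - 13*u + 40))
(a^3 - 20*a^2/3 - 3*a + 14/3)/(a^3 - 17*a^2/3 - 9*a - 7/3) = (3*a - 2)/(3*a + 1)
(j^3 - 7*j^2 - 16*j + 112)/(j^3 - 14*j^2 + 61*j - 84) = (j + 4)/(j - 3)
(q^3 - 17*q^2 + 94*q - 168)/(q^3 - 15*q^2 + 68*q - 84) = (q - 4)/(q - 2)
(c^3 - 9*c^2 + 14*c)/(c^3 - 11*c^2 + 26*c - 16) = c*(c - 7)/(c^2 - 9*c + 8)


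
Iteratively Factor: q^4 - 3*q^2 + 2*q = (q + 2)*(q^3 - 2*q^2 + q) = (q - 1)*(q + 2)*(q^2 - q) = q*(q - 1)*(q + 2)*(q - 1)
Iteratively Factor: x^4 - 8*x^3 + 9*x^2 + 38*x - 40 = (x - 1)*(x^3 - 7*x^2 + 2*x + 40) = (x - 4)*(x - 1)*(x^2 - 3*x - 10) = (x - 5)*(x - 4)*(x - 1)*(x + 2)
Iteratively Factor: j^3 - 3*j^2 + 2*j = (j)*(j^2 - 3*j + 2) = j*(j - 1)*(j - 2)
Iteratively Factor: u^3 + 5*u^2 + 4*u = (u + 1)*(u^2 + 4*u) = (u + 1)*(u + 4)*(u)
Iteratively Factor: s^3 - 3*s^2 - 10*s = (s + 2)*(s^2 - 5*s) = s*(s + 2)*(s - 5)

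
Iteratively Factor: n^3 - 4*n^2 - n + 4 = (n + 1)*(n^2 - 5*n + 4) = (n - 4)*(n + 1)*(n - 1)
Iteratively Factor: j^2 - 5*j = (j - 5)*(j)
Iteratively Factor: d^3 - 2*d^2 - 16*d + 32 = (d + 4)*(d^2 - 6*d + 8) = (d - 4)*(d + 4)*(d - 2)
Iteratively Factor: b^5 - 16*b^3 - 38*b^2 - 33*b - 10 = (b + 1)*(b^4 - b^3 - 15*b^2 - 23*b - 10) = (b + 1)^2*(b^3 - 2*b^2 - 13*b - 10) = (b + 1)^2*(b + 2)*(b^2 - 4*b - 5) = (b + 1)^3*(b + 2)*(b - 5)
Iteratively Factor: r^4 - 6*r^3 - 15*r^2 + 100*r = (r + 4)*(r^3 - 10*r^2 + 25*r) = (r - 5)*(r + 4)*(r^2 - 5*r) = (r - 5)^2*(r + 4)*(r)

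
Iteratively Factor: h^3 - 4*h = (h - 2)*(h^2 + 2*h) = (h - 2)*(h + 2)*(h)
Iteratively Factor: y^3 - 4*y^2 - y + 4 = (y - 4)*(y^2 - 1) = (y - 4)*(y + 1)*(y - 1)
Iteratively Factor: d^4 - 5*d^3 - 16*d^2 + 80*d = (d - 5)*(d^3 - 16*d) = (d - 5)*(d + 4)*(d^2 - 4*d) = (d - 5)*(d - 4)*(d + 4)*(d)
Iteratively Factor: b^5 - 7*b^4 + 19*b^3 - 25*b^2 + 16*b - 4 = (b - 2)*(b^4 - 5*b^3 + 9*b^2 - 7*b + 2) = (b - 2)*(b - 1)*(b^3 - 4*b^2 + 5*b - 2) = (b - 2)*(b - 1)^2*(b^2 - 3*b + 2) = (b - 2)*(b - 1)^3*(b - 2)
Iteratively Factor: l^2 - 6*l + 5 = (l - 5)*(l - 1)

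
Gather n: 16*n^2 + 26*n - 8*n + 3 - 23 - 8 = 16*n^2 + 18*n - 28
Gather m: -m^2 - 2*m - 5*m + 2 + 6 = -m^2 - 7*m + 8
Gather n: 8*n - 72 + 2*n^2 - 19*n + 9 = 2*n^2 - 11*n - 63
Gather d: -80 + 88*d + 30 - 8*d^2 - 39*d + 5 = -8*d^2 + 49*d - 45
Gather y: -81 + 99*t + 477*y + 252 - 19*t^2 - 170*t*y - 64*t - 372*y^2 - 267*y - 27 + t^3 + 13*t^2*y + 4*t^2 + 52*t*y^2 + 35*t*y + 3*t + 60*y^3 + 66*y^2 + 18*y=t^3 - 15*t^2 + 38*t + 60*y^3 + y^2*(52*t - 306) + y*(13*t^2 - 135*t + 228) + 144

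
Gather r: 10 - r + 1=11 - r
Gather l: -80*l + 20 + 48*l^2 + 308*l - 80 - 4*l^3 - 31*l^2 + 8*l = -4*l^3 + 17*l^2 + 236*l - 60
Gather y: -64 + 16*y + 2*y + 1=18*y - 63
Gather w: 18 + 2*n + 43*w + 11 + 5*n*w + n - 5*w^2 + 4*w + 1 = 3*n - 5*w^2 + w*(5*n + 47) + 30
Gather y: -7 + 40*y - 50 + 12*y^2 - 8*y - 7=12*y^2 + 32*y - 64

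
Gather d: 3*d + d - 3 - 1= 4*d - 4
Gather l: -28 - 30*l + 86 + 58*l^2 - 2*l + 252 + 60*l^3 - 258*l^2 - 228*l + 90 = 60*l^3 - 200*l^2 - 260*l + 400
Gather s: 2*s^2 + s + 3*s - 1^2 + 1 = 2*s^2 + 4*s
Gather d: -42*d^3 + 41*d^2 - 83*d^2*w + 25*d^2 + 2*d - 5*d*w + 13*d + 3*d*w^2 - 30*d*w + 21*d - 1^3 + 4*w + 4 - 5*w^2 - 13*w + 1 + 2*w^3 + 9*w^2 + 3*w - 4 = -42*d^3 + d^2*(66 - 83*w) + d*(3*w^2 - 35*w + 36) + 2*w^3 + 4*w^2 - 6*w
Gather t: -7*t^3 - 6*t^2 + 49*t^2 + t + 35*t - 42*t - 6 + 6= -7*t^3 + 43*t^2 - 6*t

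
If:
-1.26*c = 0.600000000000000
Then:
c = -0.48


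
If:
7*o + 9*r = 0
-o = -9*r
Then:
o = 0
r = 0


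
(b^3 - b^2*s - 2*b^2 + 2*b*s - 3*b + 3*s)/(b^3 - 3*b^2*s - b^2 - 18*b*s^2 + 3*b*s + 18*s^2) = (b^3 - b^2*s - 2*b^2 + 2*b*s - 3*b + 3*s)/(b^3 - 3*b^2*s - b^2 - 18*b*s^2 + 3*b*s + 18*s^2)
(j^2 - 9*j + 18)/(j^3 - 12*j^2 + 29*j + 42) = (j - 3)/(j^2 - 6*j - 7)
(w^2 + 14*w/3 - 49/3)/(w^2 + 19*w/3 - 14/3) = (3*w - 7)/(3*w - 2)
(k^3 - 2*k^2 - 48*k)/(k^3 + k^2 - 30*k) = (k - 8)/(k - 5)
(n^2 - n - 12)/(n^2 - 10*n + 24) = (n + 3)/(n - 6)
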